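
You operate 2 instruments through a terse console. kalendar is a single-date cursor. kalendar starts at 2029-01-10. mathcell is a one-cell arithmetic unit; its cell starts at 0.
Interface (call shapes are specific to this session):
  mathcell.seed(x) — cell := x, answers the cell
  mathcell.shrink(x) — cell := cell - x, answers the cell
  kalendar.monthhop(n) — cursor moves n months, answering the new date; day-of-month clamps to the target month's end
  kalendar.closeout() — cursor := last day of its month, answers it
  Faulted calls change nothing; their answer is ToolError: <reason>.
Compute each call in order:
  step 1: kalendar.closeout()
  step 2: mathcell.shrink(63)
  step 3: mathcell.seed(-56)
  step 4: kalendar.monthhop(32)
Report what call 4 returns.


[in] closeout
[out] 2029-01-31
[in] shrink 63
[out] -63
[in] seed -56
[out] -56
[in] monthhop 32
[out] 2031-09-30

Answer: 2031-09-30


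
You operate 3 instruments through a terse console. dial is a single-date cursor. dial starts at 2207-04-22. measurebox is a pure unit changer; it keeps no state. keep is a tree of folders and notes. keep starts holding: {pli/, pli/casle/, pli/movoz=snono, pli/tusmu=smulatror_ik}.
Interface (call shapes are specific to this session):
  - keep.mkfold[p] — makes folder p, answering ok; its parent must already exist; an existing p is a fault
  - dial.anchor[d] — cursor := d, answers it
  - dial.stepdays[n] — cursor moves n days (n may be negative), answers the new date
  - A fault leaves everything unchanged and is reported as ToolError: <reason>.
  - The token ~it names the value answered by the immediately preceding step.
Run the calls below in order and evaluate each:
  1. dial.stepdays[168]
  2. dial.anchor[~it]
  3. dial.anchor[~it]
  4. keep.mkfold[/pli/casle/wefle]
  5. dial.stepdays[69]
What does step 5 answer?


Answer: 2207-12-15

Derivation:
>>> dial.stepdays n=168
= 2207-10-07
>>> dial.anchor d=~it
= 2207-10-07
>>> dial.anchor d=~it
= 2207-10-07
>>> keep.mkfold p=/pli/casle/wefle
= ok
>>> dial.stepdays n=69
= 2207-12-15


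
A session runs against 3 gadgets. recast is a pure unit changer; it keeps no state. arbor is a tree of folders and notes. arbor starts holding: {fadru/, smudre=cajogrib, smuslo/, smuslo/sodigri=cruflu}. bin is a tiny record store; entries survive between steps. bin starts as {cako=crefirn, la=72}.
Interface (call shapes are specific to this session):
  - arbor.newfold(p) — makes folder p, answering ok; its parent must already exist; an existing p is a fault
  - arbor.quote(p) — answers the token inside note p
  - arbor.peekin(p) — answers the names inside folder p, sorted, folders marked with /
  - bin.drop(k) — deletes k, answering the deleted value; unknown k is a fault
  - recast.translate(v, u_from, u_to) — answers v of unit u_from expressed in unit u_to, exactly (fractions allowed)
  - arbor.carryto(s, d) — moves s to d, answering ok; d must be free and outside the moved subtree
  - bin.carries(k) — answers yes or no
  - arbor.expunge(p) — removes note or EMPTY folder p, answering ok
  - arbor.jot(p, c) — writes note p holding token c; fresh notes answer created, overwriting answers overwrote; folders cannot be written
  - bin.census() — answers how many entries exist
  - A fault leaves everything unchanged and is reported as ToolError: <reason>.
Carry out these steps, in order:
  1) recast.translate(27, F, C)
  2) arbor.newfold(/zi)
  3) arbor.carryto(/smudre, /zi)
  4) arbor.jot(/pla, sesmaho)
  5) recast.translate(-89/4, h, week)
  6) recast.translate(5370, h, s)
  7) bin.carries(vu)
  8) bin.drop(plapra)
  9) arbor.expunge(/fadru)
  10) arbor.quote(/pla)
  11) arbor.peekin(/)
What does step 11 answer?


I call translate passing v='27', u_from='F', u_to='C', and see -25/9.
I call newfold passing p='/zi', giving ok.
Now I run carryto passing s='/smudre', d='/zi', giving ToolError: exists.
Then jot passing p='/pla', c='sesmaho', yielding created.
Now I run translate passing v='-89/4', u_from='h', u_to='week', and observe -89/672.
I use translate passing v='5370', u_from='h', u_to='s', yielding 19332000.
I run carries passing k='vu', giving no.
I try drop passing k='plapra', and observe ToolError: no such key plapra.
Invoking expunge passing p='/fadru', yielding ok.
I call quote passing p='/pla': sesmaho.
Then peekin passing p='/', and get [pla, smudre, smuslo/, zi/].

Answer: [pla, smudre, smuslo/, zi/]


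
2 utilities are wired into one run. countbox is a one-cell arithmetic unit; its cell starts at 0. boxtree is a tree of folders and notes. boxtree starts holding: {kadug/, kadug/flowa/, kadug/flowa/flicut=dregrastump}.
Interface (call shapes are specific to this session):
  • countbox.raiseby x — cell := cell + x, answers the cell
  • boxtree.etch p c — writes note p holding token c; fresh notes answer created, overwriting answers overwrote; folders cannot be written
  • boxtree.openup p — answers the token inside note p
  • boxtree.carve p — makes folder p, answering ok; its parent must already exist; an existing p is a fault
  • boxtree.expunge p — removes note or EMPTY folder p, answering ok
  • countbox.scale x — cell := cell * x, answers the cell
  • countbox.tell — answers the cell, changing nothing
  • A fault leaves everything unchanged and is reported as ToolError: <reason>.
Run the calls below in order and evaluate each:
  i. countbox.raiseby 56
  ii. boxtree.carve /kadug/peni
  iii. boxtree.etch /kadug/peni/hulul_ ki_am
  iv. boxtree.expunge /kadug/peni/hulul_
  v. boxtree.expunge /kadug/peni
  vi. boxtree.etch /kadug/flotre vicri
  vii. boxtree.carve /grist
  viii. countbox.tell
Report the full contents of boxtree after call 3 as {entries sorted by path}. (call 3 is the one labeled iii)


-> countbox.raiseby(x→56)
<- 56
-> boxtree.carve(p→/kadug/peni)
<- ok
-> boxtree.etch(p→/kadug/peni/hulul_, c→ki_am)
<- created
-> boxtree.expunge(p→/kadug/peni/hulul_)
<- ok
-> boxtree.expunge(p→/kadug/peni)
<- ok
-> boxtree.etch(p→/kadug/flotre, c→vicri)
<- created
-> boxtree.carve(p→/grist)
<- ok
-> countbox.tell()
<- 56

Answer: {kadug/, kadug/flowa/, kadug/flowa/flicut=dregrastump, kadug/peni/, kadug/peni/hulul_=ki_am}


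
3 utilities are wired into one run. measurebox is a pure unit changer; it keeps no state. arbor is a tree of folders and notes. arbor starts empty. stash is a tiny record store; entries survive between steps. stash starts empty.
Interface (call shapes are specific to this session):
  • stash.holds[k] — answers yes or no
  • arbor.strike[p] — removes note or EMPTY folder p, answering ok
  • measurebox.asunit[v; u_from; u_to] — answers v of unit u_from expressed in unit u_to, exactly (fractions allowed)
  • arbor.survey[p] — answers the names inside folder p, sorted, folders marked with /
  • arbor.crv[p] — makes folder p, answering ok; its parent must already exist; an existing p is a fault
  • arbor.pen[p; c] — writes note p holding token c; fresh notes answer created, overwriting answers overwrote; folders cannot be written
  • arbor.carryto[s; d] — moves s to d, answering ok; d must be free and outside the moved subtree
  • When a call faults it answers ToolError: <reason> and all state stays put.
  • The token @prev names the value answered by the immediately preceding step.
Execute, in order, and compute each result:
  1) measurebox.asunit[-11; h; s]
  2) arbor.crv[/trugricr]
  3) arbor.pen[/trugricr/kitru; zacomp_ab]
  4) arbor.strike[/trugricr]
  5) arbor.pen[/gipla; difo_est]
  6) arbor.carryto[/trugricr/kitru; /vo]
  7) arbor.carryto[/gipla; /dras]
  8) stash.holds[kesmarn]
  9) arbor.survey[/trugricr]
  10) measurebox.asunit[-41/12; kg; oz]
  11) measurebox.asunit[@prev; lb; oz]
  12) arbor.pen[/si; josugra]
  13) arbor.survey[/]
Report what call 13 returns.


Step: measurebox.asunit[v→-11; u_from→h; u_to→s]
Result: -39600
Step: arbor.crv[p→/trugricr]
Result: ok
Step: arbor.pen[p→/trugricr/kitru; c→zacomp_ab]
Result: created
Step: arbor.strike[p→/trugricr]
Result: ToolError: not empty
Step: arbor.pen[p→/gipla; c→difo_est]
Result: created
Step: arbor.carryto[s→/trugricr/kitru; d→/vo]
Result: ok
Step: arbor.carryto[s→/gipla; d→/dras]
Result: ok
Step: stash.holds[k→kesmarn]
Result: no
Step: arbor.survey[p→/trugricr]
Result: []
Step: measurebox.asunit[v→-41/12; u_from→kg; u_to→oz]
Result: -16400000000/136077711
Step: measurebox.asunit[v→@prev; u_from→lb; u_to→oz]
Result: -262400000000/136077711
Step: arbor.pen[p→/si; c→josugra]
Result: created
Step: arbor.survey[p→/]
Result: [dras, si, trugricr/, vo]

Answer: [dras, si, trugricr/, vo]


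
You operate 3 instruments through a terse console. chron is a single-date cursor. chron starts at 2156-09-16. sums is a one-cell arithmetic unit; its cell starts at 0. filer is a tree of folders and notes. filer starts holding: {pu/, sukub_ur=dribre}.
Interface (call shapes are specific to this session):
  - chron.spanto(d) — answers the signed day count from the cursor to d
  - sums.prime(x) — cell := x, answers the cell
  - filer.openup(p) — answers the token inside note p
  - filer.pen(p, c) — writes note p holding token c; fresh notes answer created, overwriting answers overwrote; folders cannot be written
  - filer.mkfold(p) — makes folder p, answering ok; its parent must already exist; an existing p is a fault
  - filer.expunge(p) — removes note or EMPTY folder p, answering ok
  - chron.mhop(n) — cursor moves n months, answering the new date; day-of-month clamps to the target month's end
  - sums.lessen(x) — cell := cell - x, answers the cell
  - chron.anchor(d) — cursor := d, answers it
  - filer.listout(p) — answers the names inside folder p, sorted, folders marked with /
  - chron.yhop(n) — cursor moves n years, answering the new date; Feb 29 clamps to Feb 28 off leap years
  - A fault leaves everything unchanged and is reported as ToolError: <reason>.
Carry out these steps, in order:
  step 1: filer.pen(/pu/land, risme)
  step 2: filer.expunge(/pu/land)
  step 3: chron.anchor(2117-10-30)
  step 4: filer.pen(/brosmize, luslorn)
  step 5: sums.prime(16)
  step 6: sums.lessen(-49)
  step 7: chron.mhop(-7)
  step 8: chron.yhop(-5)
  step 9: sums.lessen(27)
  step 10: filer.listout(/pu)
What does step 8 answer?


Answer: 2112-03-30

Derivation:
==> filer.pen(p→/pu/land, c→risme)
<== created
==> filer.expunge(p→/pu/land)
<== ok
==> chron.anchor(d→2117-10-30)
<== 2117-10-30
==> filer.pen(p→/brosmize, c→luslorn)
<== created
==> sums.prime(x→16)
<== 16
==> sums.lessen(x→-49)
<== 65
==> chron.mhop(n→-7)
<== 2117-03-30
==> chron.yhop(n→-5)
<== 2112-03-30
==> sums.lessen(x→27)
<== 38
==> filer.listout(p→/pu)
<== []


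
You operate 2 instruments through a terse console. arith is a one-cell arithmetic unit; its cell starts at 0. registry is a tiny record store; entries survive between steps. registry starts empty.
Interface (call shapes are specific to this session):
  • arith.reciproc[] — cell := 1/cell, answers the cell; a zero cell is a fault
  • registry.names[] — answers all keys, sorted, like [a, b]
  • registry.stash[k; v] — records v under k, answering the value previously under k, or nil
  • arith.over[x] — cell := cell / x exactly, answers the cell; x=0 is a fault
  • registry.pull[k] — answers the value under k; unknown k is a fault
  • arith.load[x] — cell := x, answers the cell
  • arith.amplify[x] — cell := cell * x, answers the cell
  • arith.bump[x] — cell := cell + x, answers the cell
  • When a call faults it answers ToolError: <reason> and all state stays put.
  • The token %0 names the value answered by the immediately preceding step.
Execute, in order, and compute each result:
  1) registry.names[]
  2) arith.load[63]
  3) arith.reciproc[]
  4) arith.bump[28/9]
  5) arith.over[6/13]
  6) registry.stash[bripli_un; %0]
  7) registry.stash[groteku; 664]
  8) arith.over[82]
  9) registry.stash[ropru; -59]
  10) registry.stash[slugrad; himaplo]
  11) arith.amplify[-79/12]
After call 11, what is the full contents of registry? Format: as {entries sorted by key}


→ registry.names()
← []
→ arith.load(x→63)
← 63
→ arith.reciproc()
← 1/63
→ arith.bump(x→28/9)
← 197/63
→ arith.over(x→6/13)
← 2561/378
→ registry.stash(k→bripli_un, v→%0)
← nil
→ registry.stash(k→groteku, v→664)
← nil
→ arith.over(x→82)
← 2561/30996
→ registry.stash(k→ropru, v→-59)
← nil
→ registry.stash(k→slugrad, v→himaplo)
← nil
→ arith.amplify(x→-79/12)
← -202319/371952

Answer: {bripli_un=2561/378, groteku=664, ropru=-59, slugrad=himaplo}


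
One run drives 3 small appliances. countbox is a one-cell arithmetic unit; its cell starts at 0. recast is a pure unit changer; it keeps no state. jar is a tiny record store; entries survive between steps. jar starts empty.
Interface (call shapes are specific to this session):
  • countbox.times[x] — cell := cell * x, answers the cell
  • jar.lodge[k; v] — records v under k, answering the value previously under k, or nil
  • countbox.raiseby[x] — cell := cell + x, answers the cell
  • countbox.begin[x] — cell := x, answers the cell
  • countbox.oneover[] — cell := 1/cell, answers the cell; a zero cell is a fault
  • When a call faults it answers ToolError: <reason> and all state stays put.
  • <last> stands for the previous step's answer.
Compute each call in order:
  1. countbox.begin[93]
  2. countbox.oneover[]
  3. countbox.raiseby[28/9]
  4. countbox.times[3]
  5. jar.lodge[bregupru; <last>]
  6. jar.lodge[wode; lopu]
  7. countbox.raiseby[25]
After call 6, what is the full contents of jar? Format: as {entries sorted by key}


% 1. countbox.begin(x='93') ~> 93
% 2. countbox.oneover() ~> 1/93
% 3. countbox.raiseby(x='28/9') ~> 871/279
% 4. countbox.times(x='3') ~> 871/93
% 5. jar.lodge(k='bregupru', v='<last>') ~> nil
% 6. jar.lodge(k='wode', v='lopu') ~> nil
% 7. countbox.raiseby(x='25') ~> 3196/93

Answer: {bregupru=871/93, wode=lopu}


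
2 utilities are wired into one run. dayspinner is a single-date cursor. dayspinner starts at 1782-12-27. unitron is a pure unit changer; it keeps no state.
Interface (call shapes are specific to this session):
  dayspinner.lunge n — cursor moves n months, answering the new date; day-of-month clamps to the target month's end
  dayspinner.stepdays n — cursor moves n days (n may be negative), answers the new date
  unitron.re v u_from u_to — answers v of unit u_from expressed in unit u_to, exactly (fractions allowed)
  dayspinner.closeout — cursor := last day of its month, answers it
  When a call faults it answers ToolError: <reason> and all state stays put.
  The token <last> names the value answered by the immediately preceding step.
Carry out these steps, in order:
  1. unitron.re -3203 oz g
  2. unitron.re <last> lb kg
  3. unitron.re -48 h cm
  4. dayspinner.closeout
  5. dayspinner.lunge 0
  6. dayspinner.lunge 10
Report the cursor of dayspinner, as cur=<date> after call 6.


Answer: cur=1783-10-31

Derivation:
~$ re -3203 oz g
[out] -145285636111/1600000
~$ re <last> lb kg
[out] -6590045601054607307/160000000000000
~$ re -48 h cm
[out] ToolError: incompatible units
~$ closeout
[out] 1782-12-31
~$ lunge 0
[out] 1782-12-31
~$ lunge 10
[out] 1783-10-31


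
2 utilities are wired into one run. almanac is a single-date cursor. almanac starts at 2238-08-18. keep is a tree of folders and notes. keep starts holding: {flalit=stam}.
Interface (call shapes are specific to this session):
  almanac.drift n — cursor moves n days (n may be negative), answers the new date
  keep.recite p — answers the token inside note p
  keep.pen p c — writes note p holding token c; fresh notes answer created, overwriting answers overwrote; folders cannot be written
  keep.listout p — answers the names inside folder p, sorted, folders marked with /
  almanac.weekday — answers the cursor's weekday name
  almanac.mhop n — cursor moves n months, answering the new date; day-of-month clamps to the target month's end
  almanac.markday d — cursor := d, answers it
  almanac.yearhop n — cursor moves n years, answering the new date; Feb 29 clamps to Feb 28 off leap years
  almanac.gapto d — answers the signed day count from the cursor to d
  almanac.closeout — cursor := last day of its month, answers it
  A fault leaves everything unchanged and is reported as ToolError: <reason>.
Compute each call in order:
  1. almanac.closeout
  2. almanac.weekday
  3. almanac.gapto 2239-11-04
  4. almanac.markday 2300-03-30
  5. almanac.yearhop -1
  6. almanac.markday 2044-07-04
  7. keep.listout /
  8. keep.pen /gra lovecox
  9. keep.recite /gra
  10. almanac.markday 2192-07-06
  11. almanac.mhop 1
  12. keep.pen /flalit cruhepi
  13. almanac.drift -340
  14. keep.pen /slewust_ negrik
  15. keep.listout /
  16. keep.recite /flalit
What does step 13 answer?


Act: closeout[]
Obs: 2238-08-31
Act: weekday[]
Obs: Friday
Act: gapto[d: 2239-11-04]
Obs: 430
Act: markday[d: 2300-03-30]
Obs: 2300-03-30
Act: yearhop[n: -1]
Obs: 2299-03-30
Act: markday[d: 2044-07-04]
Obs: 2044-07-04
Act: listout[p: /]
Obs: [flalit]
Act: pen[p: /gra; c: lovecox]
Obs: created
Act: recite[p: /gra]
Obs: lovecox
Act: markday[d: 2192-07-06]
Obs: 2192-07-06
Act: mhop[n: 1]
Obs: 2192-08-06
Act: pen[p: /flalit; c: cruhepi]
Obs: overwrote
Act: drift[n: -340]
Obs: 2191-09-01
Act: pen[p: /slewust_; c: negrik]
Obs: created
Act: listout[p: /]
Obs: [flalit, gra, slewust_]
Act: recite[p: /flalit]
Obs: cruhepi

Answer: 2191-09-01


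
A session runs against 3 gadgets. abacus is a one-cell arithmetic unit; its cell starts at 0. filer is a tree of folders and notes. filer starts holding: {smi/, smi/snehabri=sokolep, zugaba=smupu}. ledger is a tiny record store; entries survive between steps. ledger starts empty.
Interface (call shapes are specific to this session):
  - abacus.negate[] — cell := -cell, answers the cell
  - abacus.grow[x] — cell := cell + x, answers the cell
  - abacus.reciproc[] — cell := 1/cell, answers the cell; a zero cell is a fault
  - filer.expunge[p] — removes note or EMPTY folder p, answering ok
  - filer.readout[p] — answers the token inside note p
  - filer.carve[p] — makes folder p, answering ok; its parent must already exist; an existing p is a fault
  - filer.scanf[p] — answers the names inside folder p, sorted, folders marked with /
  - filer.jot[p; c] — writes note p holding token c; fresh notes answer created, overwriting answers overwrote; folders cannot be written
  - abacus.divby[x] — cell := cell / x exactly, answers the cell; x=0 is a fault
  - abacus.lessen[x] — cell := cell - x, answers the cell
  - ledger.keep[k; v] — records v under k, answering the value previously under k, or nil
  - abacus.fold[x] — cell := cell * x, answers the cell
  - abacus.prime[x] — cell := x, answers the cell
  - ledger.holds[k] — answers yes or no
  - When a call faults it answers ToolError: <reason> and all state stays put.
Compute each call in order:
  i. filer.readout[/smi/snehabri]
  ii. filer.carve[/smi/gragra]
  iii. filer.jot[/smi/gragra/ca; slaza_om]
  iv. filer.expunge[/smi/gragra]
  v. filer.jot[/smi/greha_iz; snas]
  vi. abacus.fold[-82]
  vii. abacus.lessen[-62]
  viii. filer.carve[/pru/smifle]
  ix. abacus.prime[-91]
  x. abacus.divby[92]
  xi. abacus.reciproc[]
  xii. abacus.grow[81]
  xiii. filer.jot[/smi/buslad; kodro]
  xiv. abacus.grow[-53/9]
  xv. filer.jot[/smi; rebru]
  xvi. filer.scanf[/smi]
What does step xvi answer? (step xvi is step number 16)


-- 1. filer.readout(p: /smi/snehabri) ~> sokolep
-- 2. filer.carve(p: /smi/gragra) ~> ok
-- 3. filer.jot(p: /smi/gragra/ca, c: slaza_om) ~> created
-- 4. filer.expunge(p: /smi/gragra) ~> ToolError: not empty
-- 5. filer.jot(p: /smi/greha_iz, c: snas) ~> created
-- 6. abacus.fold(x: -82) ~> 0
-- 7. abacus.lessen(x: -62) ~> 62
-- 8. filer.carve(p: /pru/smifle) ~> ToolError: no parent
-- 9. abacus.prime(x: -91) ~> -91
-- 10. abacus.divby(x: 92) ~> -91/92
-- 11. abacus.reciproc() ~> -92/91
-- 12. abacus.grow(x: 81) ~> 7279/91
-- 13. filer.jot(p: /smi/buslad, c: kodro) ~> created
-- 14. abacus.grow(x: -53/9) ~> 60688/819
-- 15. filer.jot(p: /smi, c: rebru) ~> ToolError: is a directory
-- 16. filer.scanf(p: /smi) ~> [buslad, gragra/, greha_iz, snehabri]

Answer: [buslad, gragra/, greha_iz, snehabri]


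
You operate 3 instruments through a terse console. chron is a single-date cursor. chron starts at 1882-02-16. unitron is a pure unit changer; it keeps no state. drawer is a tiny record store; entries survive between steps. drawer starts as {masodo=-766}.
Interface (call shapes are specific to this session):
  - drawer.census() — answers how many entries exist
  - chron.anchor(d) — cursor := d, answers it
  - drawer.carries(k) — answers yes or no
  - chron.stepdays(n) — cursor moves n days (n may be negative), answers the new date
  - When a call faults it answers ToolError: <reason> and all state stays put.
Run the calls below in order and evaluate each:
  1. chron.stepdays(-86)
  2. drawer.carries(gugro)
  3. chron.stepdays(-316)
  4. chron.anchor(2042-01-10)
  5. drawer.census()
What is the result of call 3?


Step: chron.stepdays[n='-86']
Result: 1881-11-22
Step: drawer.carries[k='gugro']
Result: no
Step: chron.stepdays[n='-316']
Result: 1881-01-10
Step: chron.anchor[d='2042-01-10']
Result: 2042-01-10
Step: drawer.census[]
Result: 1

Answer: 1881-01-10


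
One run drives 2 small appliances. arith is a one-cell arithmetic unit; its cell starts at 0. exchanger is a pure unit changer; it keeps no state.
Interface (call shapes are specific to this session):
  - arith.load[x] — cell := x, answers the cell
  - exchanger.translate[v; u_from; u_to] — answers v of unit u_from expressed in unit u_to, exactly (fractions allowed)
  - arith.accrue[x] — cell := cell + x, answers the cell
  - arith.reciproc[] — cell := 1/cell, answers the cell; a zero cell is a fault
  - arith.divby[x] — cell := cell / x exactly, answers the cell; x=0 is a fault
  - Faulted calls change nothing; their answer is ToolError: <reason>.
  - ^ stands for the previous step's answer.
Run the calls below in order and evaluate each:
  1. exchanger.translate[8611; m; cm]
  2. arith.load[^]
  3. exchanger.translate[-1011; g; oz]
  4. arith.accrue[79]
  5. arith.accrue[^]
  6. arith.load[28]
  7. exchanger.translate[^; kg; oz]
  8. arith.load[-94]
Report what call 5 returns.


# translate(v: 8611, u_from: m, u_to: cm) => 861100
# load(x: ^) => 861100
# translate(v: -1011, u_from: g, u_to: oz) => -1617600000/45359237
# accrue(x: 79) => 861179
# accrue(x: ^) => 1722358
# load(x: 28) => 28
# translate(v: ^, u_from: kg, u_to: oz) => 6400000000/6479891
# load(x: -94) => -94

Answer: 1722358


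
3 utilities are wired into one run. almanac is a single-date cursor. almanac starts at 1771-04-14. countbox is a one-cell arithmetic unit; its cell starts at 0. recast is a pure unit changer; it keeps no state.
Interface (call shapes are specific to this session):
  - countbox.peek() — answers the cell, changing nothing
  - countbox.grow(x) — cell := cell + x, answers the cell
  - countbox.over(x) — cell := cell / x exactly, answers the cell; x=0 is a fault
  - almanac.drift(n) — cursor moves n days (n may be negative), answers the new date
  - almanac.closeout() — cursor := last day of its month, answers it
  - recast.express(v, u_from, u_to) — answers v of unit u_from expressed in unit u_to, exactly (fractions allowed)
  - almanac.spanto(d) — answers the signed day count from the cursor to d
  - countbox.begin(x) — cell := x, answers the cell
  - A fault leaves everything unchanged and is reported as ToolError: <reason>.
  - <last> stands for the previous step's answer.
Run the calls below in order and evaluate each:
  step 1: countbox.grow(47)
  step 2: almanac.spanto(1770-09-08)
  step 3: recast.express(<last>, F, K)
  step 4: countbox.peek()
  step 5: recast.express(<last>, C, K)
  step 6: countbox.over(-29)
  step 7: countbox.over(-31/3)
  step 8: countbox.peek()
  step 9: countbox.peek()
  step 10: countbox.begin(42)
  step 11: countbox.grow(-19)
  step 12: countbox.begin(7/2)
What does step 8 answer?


Answer: 141/899

Derivation:
$ countbox.grow x→47
= 47
$ almanac.spanto d→1770-09-08
= -218
$ recast.express v→<last> u_from→F u_to→K
= 24167/180
$ countbox.peek
= 47
$ recast.express v→<last> u_from→C u_to→K
= 6403/20
$ countbox.over x→-29
= -47/29
$ countbox.over x→-31/3
= 141/899
$ countbox.peek
= 141/899
$ countbox.peek
= 141/899
$ countbox.begin x→42
= 42
$ countbox.grow x→-19
= 23
$ countbox.begin x→7/2
= 7/2


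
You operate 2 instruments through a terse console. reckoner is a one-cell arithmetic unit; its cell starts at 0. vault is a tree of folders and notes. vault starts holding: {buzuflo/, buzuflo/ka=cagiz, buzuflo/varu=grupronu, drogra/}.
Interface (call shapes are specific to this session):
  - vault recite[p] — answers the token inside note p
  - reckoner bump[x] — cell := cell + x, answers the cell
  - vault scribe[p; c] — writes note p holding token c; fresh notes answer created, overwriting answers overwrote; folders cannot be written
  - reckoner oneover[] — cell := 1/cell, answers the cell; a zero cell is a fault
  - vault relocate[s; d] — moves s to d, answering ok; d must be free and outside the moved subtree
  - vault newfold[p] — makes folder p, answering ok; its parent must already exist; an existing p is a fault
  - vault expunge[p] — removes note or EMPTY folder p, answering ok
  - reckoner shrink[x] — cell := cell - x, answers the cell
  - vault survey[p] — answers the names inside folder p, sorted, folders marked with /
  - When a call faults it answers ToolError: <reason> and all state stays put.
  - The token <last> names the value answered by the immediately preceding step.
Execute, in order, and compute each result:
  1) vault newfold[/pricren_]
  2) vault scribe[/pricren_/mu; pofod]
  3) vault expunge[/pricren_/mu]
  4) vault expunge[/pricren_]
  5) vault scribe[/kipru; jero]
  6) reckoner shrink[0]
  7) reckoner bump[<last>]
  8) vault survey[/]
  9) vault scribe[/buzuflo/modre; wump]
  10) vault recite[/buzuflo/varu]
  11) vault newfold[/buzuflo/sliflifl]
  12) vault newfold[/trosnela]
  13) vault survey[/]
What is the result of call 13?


! 1. vault newfold(p='/pricren_') -> ok
! 2. vault scribe(p='/pricren_/mu', c='pofod') -> created
! 3. vault expunge(p='/pricren_/mu') -> ok
! 4. vault expunge(p='/pricren_') -> ok
! 5. vault scribe(p='/kipru', c='jero') -> created
! 6. reckoner shrink(x='0') -> 0
! 7. reckoner bump(x='<last>') -> 0
! 8. vault survey(p='/') -> [buzuflo/, drogra/, kipru]
! 9. vault scribe(p='/buzuflo/modre', c='wump') -> created
! 10. vault recite(p='/buzuflo/varu') -> grupronu
! 11. vault newfold(p='/buzuflo/sliflifl') -> ok
! 12. vault newfold(p='/trosnela') -> ok
! 13. vault survey(p='/') -> [buzuflo/, drogra/, kipru, trosnela/]

Answer: [buzuflo/, drogra/, kipru, trosnela/]


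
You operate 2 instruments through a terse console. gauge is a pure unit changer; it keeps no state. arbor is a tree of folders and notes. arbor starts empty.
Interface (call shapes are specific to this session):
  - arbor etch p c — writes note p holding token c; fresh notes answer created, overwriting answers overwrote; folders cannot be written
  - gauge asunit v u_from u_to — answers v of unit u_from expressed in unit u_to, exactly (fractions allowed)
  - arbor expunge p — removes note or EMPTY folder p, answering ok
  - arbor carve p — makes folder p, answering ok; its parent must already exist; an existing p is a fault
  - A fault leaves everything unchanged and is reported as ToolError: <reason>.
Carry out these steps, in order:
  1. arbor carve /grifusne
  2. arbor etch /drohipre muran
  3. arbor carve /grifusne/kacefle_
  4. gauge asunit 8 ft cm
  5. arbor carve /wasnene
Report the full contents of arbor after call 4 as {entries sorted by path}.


→ arbor carve(p='/grifusne')
← ok
→ arbor etch(p='/drohipre', c='muran')
← created
→ arbor carve(p='/grifusne/kacefle_')
← ok
→ gauge asunit(v='8', u_from='ft', u_to='cm')
← 6096/25
→ arbor carve(p='/wasnene')
← ok

Answer: {drohipre=muran, grifusne/, grifusne/kacefle_/}


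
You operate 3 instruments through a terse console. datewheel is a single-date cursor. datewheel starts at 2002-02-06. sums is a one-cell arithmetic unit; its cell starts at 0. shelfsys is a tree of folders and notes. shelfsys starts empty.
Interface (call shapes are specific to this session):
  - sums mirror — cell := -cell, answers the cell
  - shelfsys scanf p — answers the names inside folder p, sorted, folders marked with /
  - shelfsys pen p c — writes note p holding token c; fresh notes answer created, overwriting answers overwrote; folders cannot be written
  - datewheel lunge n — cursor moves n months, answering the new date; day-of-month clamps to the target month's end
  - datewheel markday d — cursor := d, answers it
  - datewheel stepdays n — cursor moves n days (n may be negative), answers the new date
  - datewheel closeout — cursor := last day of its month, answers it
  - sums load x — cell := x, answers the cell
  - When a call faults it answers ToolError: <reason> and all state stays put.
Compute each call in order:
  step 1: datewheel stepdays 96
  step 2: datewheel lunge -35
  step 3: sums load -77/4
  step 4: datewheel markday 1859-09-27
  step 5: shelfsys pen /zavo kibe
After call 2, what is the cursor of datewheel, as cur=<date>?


Answer: cur=1999-06-13

Derivation:
Act: datewheel stepdays[n=96]
Obs: 2002-05-13
Act: datewheel lunge[n=-35]
Obs: 1999-06-13
Act: sums load[x=-77/4]
Obs: -77/4
Act: datewheel markday[d=1859-09-27]
Obs: 1859-09-27
Act: shelfsys pen[p=/zavo; c=kibe]
Obs: created


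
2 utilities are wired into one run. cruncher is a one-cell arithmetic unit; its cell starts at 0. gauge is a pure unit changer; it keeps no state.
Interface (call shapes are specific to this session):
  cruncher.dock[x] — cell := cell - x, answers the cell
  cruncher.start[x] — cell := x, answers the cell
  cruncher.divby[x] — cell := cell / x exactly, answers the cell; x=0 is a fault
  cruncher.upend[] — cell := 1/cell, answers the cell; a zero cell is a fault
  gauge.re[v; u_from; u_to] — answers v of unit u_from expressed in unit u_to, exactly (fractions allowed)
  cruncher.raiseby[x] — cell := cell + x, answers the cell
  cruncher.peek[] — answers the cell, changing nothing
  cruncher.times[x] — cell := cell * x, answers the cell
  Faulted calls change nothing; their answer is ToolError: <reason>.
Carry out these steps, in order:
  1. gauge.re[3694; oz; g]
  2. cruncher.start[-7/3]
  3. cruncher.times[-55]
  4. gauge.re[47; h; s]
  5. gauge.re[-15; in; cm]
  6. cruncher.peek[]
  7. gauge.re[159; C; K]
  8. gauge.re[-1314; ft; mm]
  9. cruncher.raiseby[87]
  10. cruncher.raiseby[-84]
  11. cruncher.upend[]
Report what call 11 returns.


Then gauge.re with 3694, oz, g, and observe 83778510739/800000.
Invoking cruncher.start with -7/3, and observe -7/3.
I call cruncher.times with -55, → 385/3.
Now I run gauge.re with 47, h, s, — result: 169200.
Then gauge.re with -15, in, cm: -381/10.
I invoke cruncher.peek, and get 385/3.
Then gauge.re with 159, C, K, which returns 8643/20.
I call gauge.re with -1314, ft, mm: -2002536/5.
Calling cruncher.raiseby with 87: 646/3.
I try cruncher.raiseby with -84, which returns 394/3.
I invoke cruncher.upend, → 3/394.

Answer: 3/394


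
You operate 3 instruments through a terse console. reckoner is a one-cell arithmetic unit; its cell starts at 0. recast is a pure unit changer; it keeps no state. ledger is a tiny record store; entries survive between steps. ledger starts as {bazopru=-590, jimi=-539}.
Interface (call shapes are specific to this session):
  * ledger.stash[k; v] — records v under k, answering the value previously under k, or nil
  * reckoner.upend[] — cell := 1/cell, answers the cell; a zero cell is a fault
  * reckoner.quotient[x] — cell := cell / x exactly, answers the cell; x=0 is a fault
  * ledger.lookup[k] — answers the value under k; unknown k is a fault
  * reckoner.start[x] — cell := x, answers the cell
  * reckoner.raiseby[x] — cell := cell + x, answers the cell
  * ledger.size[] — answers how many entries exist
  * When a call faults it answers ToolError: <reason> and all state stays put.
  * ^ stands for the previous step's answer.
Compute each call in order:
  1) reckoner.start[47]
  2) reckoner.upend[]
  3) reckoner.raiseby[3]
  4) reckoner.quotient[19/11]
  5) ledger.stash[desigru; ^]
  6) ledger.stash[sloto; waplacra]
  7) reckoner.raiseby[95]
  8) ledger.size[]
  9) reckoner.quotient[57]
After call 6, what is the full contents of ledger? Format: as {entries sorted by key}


Act: start[47]
Obs: 47
Act: upend[]
Obs: 1/47
Act: raiseby[3]
Obs: 142/47
Act: quotient[19/11]
Obs: 1562/893
Act: stash[desigru; ^]
Obs: nil
Act: stash[sloto; waplacra]
Obs: nil
Act: raiseby[95]
Obs: 86397/893
Act: size[]
Obs: 4
Act: quotient[57]
Obs: 28799/16967

Answer: {bazopru=-590, desigru=1562/893, jimi=-539, sloto=waplacra}


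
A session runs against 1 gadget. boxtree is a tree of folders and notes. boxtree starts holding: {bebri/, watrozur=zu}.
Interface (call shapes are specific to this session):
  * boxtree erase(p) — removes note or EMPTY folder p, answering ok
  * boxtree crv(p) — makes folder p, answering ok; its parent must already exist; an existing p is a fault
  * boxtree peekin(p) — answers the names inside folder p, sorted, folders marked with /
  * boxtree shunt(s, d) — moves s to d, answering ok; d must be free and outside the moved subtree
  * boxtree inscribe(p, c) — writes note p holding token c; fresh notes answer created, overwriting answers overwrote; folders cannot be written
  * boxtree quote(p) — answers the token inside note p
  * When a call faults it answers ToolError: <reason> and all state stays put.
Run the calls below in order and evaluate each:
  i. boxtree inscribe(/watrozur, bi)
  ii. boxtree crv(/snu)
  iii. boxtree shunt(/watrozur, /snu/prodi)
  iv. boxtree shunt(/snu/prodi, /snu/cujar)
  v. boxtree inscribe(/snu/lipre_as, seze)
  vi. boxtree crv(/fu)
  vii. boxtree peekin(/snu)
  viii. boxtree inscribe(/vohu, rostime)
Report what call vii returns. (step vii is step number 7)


Answer: [cujar, lipre_as]

Derivation:
$ boxtree inscribe p→/watrozur c→bi
  overwrote
$ boxtree crv p→/snu
  ok
$ boxtree shunt s→/watrozur d→/snu/prodi
  ok
$ boxtree shunt s→/snu/prodi d→/snu/cujar
  ok
$ boxtree inscribe p→/snu/lipre_as c→seze
  created
$ boxtree crv p→/fu
  ok
$ boxtree peekin p→/snu
  [cujar, lipre_as]
$ boxtree inscribe p→/vohu c→rostime
  created


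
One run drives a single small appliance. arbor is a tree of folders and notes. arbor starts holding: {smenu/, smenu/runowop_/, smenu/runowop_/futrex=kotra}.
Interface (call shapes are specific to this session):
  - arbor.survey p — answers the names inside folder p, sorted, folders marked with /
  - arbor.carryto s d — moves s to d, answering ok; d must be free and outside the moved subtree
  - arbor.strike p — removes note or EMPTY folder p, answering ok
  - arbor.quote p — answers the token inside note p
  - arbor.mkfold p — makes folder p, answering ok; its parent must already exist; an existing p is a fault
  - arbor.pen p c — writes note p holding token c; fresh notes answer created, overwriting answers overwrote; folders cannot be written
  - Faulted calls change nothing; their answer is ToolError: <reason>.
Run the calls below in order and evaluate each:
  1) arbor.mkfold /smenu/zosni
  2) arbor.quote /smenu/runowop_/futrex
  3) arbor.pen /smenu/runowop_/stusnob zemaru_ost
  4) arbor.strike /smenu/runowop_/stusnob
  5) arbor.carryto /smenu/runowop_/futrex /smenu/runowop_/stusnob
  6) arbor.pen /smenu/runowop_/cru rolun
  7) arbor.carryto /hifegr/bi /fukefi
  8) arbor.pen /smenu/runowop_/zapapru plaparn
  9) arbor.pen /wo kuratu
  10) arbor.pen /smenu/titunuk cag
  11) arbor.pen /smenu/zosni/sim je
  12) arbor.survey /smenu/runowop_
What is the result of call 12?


Answer: [cru, stusnob, zapapru]

Derivation:
Then mkfold(p=/smenu/zosni), — result: ok.
I use quote(p=/smenu/runowop_/futrex), giving kotra.
I call pen(p=/smenu/runowop_/stusnob, c=zemaru_ost): created.
Now I run strike(p=/smenu/runowop_/stusnob), and see ok.
Then carryto(s=/smenu/runowop_/futrex, d=/smenu/runowop_/stusnob), which returns ok.
Using pen(p=/smenu/runowop_/cru, c=rolun), yielding created.
Then carryto(s=/hifegr/bi, d=/fukefi), → ToolError: not found.
I run pen(p=/smenu/runowop_/zapapru, c=plaparn), → created.
Invoking pen(p=/wo, c=kuratu), → created.
I use pen(p=/smenu/titunuk, c=cag), and observe created.
Invoking pen(p=/smenu/zosni/sim, c=je), and see created.
Calling survey(p=/smenu/runowop_), and get [cru, stusnob, zapapru].


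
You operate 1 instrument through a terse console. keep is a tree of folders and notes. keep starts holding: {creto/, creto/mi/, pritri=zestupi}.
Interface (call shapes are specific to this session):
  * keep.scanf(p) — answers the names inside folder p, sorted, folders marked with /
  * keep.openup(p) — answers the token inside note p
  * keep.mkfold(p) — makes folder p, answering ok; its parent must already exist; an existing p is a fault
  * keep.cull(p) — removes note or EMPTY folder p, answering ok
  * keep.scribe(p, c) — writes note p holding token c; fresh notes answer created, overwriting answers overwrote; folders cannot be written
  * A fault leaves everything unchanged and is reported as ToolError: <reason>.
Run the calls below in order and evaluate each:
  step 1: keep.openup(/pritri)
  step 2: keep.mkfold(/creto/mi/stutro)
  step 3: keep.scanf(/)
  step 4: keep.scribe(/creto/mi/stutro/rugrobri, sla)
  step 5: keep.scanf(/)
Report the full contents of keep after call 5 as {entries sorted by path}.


Answer: {creto/, creto/mi/, creto/mi/stutro/, creto/mi/stutro/rugrobri=sla, pritri=zestupi}

Derivation:
$ keep.openup /pritri
= zestupi
$ keep.mkfold /creto/mi/stutro
= ok
$ keep.scanf /
= [creto/, pritri]
$ keep.scribe /creto/mi/stutro/rugrobri sla
= created
$ keep.scanf /
= [creto/, pritri]


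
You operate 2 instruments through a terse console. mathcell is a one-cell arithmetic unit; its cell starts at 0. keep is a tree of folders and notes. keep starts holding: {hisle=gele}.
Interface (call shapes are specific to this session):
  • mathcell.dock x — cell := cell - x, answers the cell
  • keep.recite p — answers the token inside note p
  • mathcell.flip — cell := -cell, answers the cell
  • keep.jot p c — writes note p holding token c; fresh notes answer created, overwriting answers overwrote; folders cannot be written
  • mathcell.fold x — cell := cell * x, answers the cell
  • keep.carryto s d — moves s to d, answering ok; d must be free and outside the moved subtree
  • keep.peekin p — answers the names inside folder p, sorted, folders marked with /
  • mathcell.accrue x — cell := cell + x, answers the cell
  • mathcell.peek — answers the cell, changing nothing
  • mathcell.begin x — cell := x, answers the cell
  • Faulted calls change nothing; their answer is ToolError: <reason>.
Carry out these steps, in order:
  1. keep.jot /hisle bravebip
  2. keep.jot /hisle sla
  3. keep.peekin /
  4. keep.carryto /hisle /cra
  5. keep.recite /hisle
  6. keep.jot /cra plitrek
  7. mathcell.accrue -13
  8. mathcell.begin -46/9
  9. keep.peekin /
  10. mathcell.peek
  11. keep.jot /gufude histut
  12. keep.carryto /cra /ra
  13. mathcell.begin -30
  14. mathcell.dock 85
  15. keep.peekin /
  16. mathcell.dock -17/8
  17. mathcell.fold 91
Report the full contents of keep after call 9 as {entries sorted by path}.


Answer: {cra=plitrek}

Derivation:
>> keep.jot(p=/hisle, c=bravebip)
<< overwrote
>> keep.jot(p=/hisle, c=sla)
<< overwrote
>> keep.peekin(p=/)
<< [hisle]
>> keep.carryto(s=/hisle, d=/cra)
<< ok
>> keep.recite(p=/hisle)
<< ToolError: not found
>> keep.jot(p=/cra, c=plitrek)
<< overwrote
>> mathcell.accrue(x=-13)
<< -13
>> mathcell.begin(x=-46/9)
<< -46/9
>> keep.peekin(p=/)
<< [cra]
>> mathcell.peek()
<< -46/9
>> keep.jot(p=/gufude, c=histut)
<< created
>> keep.carryto(s=/cra, d=/ra)
<< ok
>> mathcell.begin(x=-30)
<< -30
>> mathcell.dock(x=85)
<< -115
>> keep.peekin(p=/)
<< [gufude, ra]
>> mathcell.dock(x=-17/8)
<< -903/8
>> mathcell.fold(x=91)
<< -82173/8
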